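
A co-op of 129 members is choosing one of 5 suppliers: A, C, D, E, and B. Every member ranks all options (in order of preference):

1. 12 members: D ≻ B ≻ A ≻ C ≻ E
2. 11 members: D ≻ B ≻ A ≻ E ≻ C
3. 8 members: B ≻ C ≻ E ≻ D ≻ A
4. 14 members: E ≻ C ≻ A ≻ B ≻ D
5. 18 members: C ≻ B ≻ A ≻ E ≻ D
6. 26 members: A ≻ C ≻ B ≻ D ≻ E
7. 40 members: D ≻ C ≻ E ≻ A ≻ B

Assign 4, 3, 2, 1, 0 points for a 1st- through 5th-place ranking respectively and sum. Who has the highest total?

C

A: 12·2 + 11·2 + 8·0 + 14·2 + 18·2 + 26·4 + 40·1 = 254
C: 12·1 + 11·0 + 8·3 + 14·3 + 18·4 + 26·3 + 40·3 = 348
D: 12·4 + 11·4 + 8·1 + 14·0 + 18·0 + 26·1 + 40·4 = 286
E: 12·0 + 11·1 + 8·2 + 14·4 + 18·1 + 26·0 + 40·2 = 181
B: 12·3 + 11·3 + 8·4 + 14·1 + 18·3 + 26·2 + 40·0 = 221
C has the highest Borda score (348).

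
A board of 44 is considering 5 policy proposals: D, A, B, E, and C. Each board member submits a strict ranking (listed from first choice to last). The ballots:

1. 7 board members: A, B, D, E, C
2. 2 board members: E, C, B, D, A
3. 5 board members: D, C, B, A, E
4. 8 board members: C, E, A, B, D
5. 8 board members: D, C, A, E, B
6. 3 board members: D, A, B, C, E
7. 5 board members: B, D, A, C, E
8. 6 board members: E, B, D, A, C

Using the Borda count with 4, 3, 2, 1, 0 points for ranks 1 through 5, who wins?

D: 7·2 + 2·1 + 5·4 + 8·0 + 8·4 + 3·4 + 5·3 + 6·2 = 107
A: 7·4 + 2·0 + 5·1 + 8·2 + 8·2 + 3·3 + 5·2 + 6·1 = 90
B: 7·3 + 2·2 + 5·2 + 8·1 + 8·0 + 3·2 + 5·4 + 6·3 = 87
E: 7·1 + 2·4 + 5·0 + 8·3 + 8·1 + 3·0 + 5·0 + 6·4 = 71
C: 7·0 + 2·3 + 5·3 + 8·4 + 8·3 + 3·1 + 5·1 + 6·0 = 85
D has the highest Borda score (107).

D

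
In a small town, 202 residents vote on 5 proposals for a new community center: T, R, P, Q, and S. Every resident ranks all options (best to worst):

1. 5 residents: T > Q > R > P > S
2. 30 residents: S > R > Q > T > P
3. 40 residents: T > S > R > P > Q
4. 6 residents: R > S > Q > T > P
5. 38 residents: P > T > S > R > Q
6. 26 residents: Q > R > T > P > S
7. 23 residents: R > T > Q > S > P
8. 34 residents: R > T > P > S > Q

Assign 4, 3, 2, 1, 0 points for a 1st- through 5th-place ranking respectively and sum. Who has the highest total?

T: 5·4 + 30·1 + 40·4 + 6·1 + 38·3 + 26·2 + 23·3 + 34·3 = 553
R: 5·2 + 30·3 + 40·2 + 6·4 + 38·1 + 26·3 + 23·4 + 34·4 = 548
P: 5·1 + 30·0 + 40·1 + 6·0 + 38·4 + 26·1 + 23·0 + 34·2 = 291
Q: 5·3 + 30·2 + 40·0 + 6·2 + 38·0 + 26·4 + 23·2 + 34·0 = 237
S: 5·0 + 30·4 + 40·3 + 6·3 + 38·2 + 26·0 + 23·1 + 34·1 = 391
T has the highest Borda score (553).

T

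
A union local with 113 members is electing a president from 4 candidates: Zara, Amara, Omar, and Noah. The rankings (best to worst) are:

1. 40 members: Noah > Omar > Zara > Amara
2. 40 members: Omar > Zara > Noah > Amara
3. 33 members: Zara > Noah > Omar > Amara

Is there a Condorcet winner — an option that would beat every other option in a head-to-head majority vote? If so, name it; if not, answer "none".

Checking pairwise contests:
Omar beats Zara 80–33.
Zara beats Amara 113–0.
Noah beats Omar 73–40.
Zara beats Noah 73–40.
Every option loses at least one head-to-head, so there is no Condorcet winner.

none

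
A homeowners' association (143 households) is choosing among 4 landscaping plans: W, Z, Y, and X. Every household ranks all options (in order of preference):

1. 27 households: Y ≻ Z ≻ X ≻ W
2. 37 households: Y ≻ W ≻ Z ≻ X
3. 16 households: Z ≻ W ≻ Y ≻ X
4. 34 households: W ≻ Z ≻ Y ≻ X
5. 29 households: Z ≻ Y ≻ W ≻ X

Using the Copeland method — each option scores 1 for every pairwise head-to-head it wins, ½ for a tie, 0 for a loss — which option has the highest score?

W: beats X; loses to Z and Y → score 1.
Z: beats W, Y, and X → score 3.
Y: beats W and X; loses to Z → score 2.
X: loses to W, Z, and Y → score 0.
Z has the best pairwise record.

Z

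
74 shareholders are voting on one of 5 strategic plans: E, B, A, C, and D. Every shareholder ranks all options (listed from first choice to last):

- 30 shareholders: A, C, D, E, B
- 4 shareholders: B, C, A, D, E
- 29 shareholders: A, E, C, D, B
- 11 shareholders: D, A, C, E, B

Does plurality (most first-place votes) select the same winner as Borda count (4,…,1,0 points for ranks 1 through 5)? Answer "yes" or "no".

Plurality — first-place votes: E 0, B 4, A 59, C 0, D 11. Winner: A.
Borda — scores: E 128, B 16, A 277, C 182, D 137. Winner: A.
The two methods agree.

yes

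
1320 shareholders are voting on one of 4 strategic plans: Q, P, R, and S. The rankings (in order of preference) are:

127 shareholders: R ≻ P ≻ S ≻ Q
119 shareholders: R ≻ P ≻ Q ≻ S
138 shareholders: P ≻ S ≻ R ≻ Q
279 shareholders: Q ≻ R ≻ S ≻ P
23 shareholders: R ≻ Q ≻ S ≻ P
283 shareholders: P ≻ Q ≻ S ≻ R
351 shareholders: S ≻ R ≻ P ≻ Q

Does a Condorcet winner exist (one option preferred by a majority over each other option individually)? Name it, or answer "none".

none

Checking pairwise contests:
P beats Q 1018–302.
R beats P 899–421.
S beats R 772–548.
Q beats S 704–616.
Every option loses at least one head-to-head, so there is no Condorcet winner.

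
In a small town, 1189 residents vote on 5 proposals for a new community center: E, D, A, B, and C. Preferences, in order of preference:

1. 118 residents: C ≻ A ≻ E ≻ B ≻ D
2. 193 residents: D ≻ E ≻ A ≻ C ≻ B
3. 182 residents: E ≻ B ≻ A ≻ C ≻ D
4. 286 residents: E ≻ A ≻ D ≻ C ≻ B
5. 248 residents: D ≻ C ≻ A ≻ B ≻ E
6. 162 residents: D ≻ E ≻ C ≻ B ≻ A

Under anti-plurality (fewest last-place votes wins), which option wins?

C

Last-place votes: E 248, D 300, A 162, B 479, C 0.
C is ranked last by the fewest voters, so C wins.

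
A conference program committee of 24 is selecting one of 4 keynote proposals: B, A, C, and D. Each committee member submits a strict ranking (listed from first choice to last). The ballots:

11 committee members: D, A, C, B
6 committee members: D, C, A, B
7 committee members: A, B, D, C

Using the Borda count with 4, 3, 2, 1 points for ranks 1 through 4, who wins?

D

B: 11·1 + 6·1 + 7·3 = 38
A: 11·3 + 6·2 + 7·4 = 73
C: 11·2 + 6·3 + 7·1 = 47
D: 11·4 + 6·4 + 7·2 = 82
D has the highest Borda score (82).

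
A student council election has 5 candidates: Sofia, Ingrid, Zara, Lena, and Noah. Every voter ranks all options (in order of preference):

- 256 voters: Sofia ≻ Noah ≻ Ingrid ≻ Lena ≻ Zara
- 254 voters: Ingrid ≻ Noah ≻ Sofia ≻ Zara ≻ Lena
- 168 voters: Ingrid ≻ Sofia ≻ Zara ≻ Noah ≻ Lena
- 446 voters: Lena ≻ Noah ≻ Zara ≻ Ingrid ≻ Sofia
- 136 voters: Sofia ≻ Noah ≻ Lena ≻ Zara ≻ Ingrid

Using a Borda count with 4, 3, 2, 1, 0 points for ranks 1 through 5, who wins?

Sofia: 256·4 + 254·2 + 168·3 + 446·0 + 136·4 = 2580
Ingrid: 256·2 + 254·4 + 168·4 + 446·1 + 136·0 = 2646
Zara: 256·0 + 254·1 + 168·2 + 446·2 + 136·1 = 1618
Lena: 256·1 + 254·0 + 168·0 + 446·4 + 136·2 = 2312
Noah: 256·3 + 254·3 + 168·1 + 446·3 + 136·3 = 3444
Noah has the highest Borda score (3444).

Noah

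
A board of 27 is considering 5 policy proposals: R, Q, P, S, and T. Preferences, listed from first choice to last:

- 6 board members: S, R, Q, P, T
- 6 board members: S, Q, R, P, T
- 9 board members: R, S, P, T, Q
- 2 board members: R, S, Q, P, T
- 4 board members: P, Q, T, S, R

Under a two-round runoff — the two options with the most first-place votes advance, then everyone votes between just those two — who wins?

Round 1 first-place votes: R 11, Q 0, P 4, S 12, T 0.
S and R advance.
Runoff: S is preferred to R by 16 voters; R by 11.
S wins the runoff.

S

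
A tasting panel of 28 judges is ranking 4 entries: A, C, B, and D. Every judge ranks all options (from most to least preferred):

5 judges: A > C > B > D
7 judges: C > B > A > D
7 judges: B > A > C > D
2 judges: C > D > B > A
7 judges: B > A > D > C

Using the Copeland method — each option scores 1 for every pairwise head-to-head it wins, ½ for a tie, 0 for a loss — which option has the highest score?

A: beats C and D; loses to B → score 2.
C: beats D; ties B; loses to A → score 1.5.
B: beats A and D; ties C → score 2.5.
D: loses to A, C, and B → score 0.
B has the best pairwise record.

B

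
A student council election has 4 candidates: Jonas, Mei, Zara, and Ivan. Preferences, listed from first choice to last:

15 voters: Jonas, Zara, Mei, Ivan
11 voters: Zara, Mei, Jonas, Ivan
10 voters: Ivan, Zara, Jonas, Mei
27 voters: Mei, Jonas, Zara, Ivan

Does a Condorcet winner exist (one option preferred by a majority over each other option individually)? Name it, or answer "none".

Checking pairwise contests:
Mei beats Jonas 38–25.
Zara beats Mei 36–27.
Jonas beats Zara 42–21.
Jonas beats Ivan 53–10.
Every option loses at least one head-to-head, so there is no Condorcet winner.

none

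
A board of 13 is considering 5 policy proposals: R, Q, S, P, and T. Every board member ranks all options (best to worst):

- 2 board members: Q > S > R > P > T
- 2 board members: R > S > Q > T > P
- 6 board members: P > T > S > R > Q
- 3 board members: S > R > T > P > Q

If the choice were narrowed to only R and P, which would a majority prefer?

Voters preferring R to P: 7; preferring P to R: 6.
R wins the head-to-head.

R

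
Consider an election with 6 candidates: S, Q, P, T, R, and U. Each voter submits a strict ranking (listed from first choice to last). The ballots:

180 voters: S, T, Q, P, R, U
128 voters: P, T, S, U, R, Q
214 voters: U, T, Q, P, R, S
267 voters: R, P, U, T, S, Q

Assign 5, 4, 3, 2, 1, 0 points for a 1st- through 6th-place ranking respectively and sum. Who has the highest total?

S: 180·5 + 128·3 + 214·0 + 267·1 = 1551
Q: 180·3 + 128·0 + 214·3 + 267·0 = 1182
P: 180·2 + 128·5 + 214·2 + 267·4 = 2496
T: 180·4 + 128·4 + 214·4 + 267·2 = 2622
R: 180·1 + 128·1 + 214·1 + 267·5 = 1857
U: 180·0 + 128·2 + 214·5 + 267·3 = 2127
T has the highest Borda score (2622).

T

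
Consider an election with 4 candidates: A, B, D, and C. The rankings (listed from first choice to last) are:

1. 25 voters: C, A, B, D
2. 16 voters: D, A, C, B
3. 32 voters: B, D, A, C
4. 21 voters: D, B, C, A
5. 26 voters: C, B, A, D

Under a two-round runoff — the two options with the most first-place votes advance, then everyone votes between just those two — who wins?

Round 1 first-place votes: A 0, B 32, D 37, C 51.
C and D advance.
Runoff: C is preferred to D by 51 voters; D by 69.
D wins the runoff.

D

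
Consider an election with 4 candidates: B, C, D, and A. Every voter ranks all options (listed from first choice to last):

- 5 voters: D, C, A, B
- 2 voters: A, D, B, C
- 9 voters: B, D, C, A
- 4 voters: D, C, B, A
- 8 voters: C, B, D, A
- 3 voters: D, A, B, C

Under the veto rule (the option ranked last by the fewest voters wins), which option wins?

D

Last-place votes: B 5, C 5, D 0, A 21.
D is ranked last by the fewest voters, so D wins.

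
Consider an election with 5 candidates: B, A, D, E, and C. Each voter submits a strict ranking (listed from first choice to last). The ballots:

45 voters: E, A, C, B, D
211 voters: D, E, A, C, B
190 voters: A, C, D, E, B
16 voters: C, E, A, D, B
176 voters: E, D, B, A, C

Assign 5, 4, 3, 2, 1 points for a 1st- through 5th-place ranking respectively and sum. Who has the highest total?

D

B: 45·2 + 211·1 + 190·1 + 16·1 + 176·3 = 1035
A: 45·4 + 211·3 + 190·5 + 16·3 + 176·2 = 2163
D: 45·1 + 211·5 + 190·3 + 16·2 + 176·4 = 2406
E: 45·5 + 211·4 + 190·2 + 16·4 + 176·5 = 2393
C: 45·3 + 211·2 + 190·4 + 16·5 + 176·1 = 1573
D has the highest Borda score (2406).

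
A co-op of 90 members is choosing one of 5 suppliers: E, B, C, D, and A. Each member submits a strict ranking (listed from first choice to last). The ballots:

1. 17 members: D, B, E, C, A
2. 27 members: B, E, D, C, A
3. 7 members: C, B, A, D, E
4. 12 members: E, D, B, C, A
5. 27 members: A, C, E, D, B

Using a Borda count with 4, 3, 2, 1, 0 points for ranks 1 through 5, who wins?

E: 17·2 + 27·3 + 7·0 + 12·4 + 27·2 = 217
B: 17·3 + 27·4 + 7·3 + 12·2 + 27·0 = 204
C: 17·1 + 27·1 + 7·4 + 12·1 + 27·3 = 165
D: 17·4 + 27·2 + 7·1 + 12·3 + 27·1 = 192
A: 17·0 + 27·0 + 7·2 + 12·0 + 27·4 = 122
E has the highest Borda score (217).

E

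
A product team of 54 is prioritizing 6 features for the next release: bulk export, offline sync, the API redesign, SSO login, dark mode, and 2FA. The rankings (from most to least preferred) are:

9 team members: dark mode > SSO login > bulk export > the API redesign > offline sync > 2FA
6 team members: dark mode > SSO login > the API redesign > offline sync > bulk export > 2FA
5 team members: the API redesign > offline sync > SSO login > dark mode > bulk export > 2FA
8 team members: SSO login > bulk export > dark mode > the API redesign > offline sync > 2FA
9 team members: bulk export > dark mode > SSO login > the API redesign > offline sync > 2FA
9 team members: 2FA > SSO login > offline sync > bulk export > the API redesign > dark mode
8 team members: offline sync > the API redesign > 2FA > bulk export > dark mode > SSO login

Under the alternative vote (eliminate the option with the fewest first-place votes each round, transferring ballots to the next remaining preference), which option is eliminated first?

the API redesign

Round 1: bulk export 9, offline sync 8, the API redesign 5, SSO login 8, dark mode 15, 2FA 9. Eliminate the API redesign.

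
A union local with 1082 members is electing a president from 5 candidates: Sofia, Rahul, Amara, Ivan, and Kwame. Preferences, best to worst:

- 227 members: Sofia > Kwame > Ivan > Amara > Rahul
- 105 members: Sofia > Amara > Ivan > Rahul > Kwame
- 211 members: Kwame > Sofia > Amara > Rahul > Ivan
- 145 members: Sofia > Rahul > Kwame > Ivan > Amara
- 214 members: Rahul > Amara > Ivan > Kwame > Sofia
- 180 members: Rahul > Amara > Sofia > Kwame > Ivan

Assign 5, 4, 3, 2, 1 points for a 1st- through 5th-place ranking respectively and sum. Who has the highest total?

Sofia

Sofia: 227·5 + 105·5 + 211·4 + 145·5 + 214·1 + 180·3 = 3983
Rahul: 227·1 + 105·2 + 211·2 + 145·4 + 214·5 + 180·5 = 3409
Amara: 227·2 + 105·4 + 211·3 + 145·1 + 214·4 + 180·4 = 3228
Ivan: 227·3 + 105·3 + 211·1 + 145·2 + 214·3 + 180·1 = 2319
Kwame: 227·4 + 105·1 + 211·5 + 145·3 + 214·2 + 180·2 = 3291
Sofia has the highest Borda score (3983).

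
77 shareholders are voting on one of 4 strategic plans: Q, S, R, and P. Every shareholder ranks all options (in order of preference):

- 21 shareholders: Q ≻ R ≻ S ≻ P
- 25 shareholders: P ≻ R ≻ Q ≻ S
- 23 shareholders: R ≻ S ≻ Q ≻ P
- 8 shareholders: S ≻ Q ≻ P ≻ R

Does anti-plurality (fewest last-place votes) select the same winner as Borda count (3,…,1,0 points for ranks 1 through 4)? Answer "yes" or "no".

no

Anti-plurality — last-place votes: Q 0, S 25, R 8, P 44. Winner: Q.
Borda — scores: Q 127, S 91, R 161, P 83. Winner: R.
The two methods disagree.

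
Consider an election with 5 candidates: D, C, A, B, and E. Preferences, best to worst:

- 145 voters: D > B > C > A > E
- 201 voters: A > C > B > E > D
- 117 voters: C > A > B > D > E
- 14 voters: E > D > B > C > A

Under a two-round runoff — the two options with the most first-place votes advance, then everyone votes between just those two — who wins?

A

Round 1 first-place votes: D 145, C 117, A 201, B 0, E 14.
A and D advance.
Runoff: A is preferred to D by 318 voters; D by 159.
A wins the runoff.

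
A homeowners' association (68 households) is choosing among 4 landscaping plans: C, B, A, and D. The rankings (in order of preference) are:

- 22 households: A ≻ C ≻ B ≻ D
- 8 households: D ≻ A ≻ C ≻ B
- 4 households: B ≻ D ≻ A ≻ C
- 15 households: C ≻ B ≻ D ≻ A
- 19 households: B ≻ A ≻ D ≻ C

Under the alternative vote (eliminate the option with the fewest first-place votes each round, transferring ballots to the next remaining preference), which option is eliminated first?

D

Round 1: C 15, B 23, A 22, D 8. Eliminate D.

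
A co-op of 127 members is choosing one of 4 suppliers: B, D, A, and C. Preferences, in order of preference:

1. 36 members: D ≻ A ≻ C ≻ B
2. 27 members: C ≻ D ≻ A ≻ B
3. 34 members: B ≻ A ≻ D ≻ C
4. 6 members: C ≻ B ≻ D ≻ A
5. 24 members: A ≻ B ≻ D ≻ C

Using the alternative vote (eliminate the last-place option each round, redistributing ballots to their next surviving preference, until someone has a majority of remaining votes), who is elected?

B

Round 1: B 34, D 36, A 24, C 33. Eliminate A.
Round 2: B 58, D 36, C 33. Eliminate C.
Round 3: B 64, D 63. B has a majority.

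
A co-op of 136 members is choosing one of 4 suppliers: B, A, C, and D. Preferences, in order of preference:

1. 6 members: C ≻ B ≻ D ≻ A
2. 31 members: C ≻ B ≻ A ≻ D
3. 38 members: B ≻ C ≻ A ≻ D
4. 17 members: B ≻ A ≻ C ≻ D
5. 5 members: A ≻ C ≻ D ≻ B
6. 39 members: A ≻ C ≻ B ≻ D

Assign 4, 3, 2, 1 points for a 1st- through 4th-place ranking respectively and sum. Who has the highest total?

C

B: 6·3 + 31·3 + 38·4 + 17·4 + 5·1 + 39·2 = 414
A: 6·1 + 31·2 + 38·2 + 17·3 + 5·4 + 39·4 = 371
C: 6·4 + 31·4 + 38·3 + 17·2 + 5·3 + 39·3 = 428
D: 6·2 + 31·1 + 38·1 + 17·1 + 5·2 + 39·1 = 147
C has the highest Borda score (428).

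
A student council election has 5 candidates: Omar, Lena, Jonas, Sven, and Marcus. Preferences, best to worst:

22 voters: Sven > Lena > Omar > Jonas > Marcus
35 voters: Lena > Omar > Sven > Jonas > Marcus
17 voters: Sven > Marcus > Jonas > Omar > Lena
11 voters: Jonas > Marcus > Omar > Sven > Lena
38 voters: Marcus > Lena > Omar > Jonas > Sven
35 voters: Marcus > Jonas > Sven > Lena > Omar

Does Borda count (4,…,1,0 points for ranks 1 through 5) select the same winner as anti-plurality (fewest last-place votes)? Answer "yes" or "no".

no

Borda — scores: Omar 264, Lena 355, Jonas 278, Sven 307, Marcus 376. Winner: Marcus.
Anti-plurality — last-place votes: Omar 35, Lena 28, Jonas 0, Sven 38, Marcus 57. Winner: Jonas.
The two methods disagree.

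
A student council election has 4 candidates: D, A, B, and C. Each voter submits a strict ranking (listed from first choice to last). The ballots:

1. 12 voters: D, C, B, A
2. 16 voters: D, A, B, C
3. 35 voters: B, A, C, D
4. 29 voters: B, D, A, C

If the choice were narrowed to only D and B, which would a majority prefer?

B

Voters preferring D to B: 28; preferring B to D: 64.
B wins the head-to-head.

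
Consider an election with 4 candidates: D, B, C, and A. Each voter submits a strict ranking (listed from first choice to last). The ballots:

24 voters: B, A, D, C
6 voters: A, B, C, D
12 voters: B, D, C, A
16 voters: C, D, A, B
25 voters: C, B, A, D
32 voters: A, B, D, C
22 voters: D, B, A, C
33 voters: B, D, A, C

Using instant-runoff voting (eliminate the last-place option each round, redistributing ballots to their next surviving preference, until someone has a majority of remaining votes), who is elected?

B

Round 1: D 22, B 69, C 41, A 38. Eliminate D.
Round 2: B 91, C 41, A 38. B has a majority.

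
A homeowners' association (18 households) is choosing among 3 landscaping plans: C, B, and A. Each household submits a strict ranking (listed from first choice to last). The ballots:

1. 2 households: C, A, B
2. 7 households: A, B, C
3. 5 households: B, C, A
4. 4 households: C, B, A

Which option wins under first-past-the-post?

First-place votes: C 6, B 5, A 7.
A has the most first-place votes.

A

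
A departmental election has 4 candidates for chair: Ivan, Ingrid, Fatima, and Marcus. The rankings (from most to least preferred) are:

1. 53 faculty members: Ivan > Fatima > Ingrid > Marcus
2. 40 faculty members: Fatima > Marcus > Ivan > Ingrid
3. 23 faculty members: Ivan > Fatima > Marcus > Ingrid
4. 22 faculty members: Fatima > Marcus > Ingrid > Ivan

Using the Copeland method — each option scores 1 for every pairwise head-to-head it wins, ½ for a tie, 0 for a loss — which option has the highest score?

Ivan: beats Ingrid, Fatima, and Marcus → score 3.
Ingrid: loses to Ivan, Fatima, and Marcus → score 0.
Fatima: beats Ingrid and Marcus; loses to Ivan → score 2.
Marcus: beats Ingrid; loses to Ivan and Fatima → score 1.
Ivan has the best pairwise record.

Ivan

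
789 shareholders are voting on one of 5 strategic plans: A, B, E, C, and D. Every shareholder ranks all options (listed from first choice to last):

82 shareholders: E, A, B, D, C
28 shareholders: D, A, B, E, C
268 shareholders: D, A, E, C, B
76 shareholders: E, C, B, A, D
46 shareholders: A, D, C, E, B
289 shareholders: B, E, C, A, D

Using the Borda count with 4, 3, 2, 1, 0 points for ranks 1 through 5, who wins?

A: 82·3 + 28·3 + 268·3 + 76·1 + 46·4 + 289·1 = 1683
B: 82·2 + 28·2 + 268·0 + 76·2 + 46·0 + 289·4 = 1528
E: 82·4 + 28·1 + 268·2 + 76·4 + 46·1 + 289·3 = 2109
C: 82·0 + 28·0 + 268·1 + 76·3 + 46·2 + 289·2 = 1166
D: 82·1 + 28·4 + 268·4 + 76·0 + 46·3 + 289·0 = 1404
E has the highest Borda score (2109).

E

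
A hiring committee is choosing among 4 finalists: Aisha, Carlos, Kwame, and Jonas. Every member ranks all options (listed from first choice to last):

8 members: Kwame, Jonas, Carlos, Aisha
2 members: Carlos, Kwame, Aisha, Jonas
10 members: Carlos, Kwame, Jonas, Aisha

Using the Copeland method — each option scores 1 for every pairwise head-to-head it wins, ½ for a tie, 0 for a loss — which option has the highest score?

Aisha: loses to Carlos, Kwame, and Jonas → score 0.
Carlos: beats Aisha, Kwame, and Jonas → score 3.
Kwame: beats Aisha and Jonas; loses to Carlos → score 2.
Jonas: beats Aisha; loses to Carlos and Kwame → score 1.
Carlos has the best pairwise record.

Carlos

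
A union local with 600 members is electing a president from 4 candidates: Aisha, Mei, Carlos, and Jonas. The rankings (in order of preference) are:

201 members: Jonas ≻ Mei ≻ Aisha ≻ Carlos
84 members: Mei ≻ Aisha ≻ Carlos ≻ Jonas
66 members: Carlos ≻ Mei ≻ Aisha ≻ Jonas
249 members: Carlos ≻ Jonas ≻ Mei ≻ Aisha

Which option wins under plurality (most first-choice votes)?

First-place votes: Aisha 0, Mei 84, Carlos 315, Jonas 201.
Carlos has the most first-place votes.

Carlos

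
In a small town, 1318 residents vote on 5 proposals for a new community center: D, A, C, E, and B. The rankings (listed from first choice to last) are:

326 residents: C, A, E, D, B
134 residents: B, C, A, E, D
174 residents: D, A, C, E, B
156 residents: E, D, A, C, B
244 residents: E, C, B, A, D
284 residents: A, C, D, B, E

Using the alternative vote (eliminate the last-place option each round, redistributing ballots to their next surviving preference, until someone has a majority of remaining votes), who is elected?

Round 1: D 174, A 284, C 326, E 400, B 134. Eliminate B.
Round 2: D 174, A 284, C 460, E 400. Eliminate D.
Round 3: A 458, C 460, E 400. Eliminate E.
Round 4: A 614, C 704. C has a majority.

C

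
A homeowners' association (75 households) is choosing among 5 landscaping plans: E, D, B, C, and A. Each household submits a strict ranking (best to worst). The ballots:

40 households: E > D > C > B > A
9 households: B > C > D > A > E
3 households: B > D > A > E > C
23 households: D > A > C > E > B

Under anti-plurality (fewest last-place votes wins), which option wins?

Last-place votes: E 9, D 0, B 23, C 3, A 40.
D is ranked last by the fewest voters, so D wins.

D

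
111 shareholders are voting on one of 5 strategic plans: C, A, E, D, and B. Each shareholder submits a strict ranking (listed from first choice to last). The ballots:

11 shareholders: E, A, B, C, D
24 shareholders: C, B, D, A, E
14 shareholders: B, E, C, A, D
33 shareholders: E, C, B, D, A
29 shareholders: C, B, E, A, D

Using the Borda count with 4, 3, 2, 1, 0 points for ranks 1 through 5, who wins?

C

C: 11·1 + 24·4 + 14·2 + 33·3 + 29·4 = 350
A: 11·3 + 24·1 + 14·1 + 33·0 + 29·1 = 100
E: 11·4 + 24·0 + 14·3 + 33·4 + 29·2 = 276
D: 11·0 + 24·2 + 14·0 + 33·1 + 29·0 = 81
B: 11·2 + 24·3 + 14·4 + 33·2 + 29·3 = 303
C has the highest Borda score (350).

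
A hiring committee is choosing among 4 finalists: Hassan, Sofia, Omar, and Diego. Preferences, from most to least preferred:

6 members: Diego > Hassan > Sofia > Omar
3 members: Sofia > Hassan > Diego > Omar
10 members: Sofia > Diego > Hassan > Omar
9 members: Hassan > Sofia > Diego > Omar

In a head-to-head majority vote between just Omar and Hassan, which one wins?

Voters preferring Omar to Hassan: 0; preferring Hassan to Omar: 28.
Hassan wins the head-to-head.

Hassan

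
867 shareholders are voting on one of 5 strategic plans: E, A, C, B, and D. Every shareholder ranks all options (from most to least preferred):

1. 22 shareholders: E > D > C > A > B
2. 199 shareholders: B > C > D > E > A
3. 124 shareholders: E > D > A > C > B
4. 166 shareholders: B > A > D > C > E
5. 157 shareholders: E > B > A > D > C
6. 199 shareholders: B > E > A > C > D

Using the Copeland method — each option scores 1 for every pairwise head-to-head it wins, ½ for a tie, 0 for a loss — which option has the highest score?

B

E: beats A, C, and D; loses to B → score 3.
A: beats C and D; loses to E and B → score 2.
C: loses to E, A, B, and D → score 0.
B: beats E, A, C, and D → score 4.
D: beats C; loses to E, A, and B → score 1.
B has the best pairwise record.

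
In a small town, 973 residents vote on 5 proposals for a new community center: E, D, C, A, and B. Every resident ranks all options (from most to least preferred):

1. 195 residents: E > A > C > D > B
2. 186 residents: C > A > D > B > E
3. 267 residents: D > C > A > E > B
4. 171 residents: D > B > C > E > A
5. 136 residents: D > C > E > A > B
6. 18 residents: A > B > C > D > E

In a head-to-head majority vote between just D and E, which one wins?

Voters preferring D to E: 778; preferring E to D: 195.
D wins the head-to-head.

D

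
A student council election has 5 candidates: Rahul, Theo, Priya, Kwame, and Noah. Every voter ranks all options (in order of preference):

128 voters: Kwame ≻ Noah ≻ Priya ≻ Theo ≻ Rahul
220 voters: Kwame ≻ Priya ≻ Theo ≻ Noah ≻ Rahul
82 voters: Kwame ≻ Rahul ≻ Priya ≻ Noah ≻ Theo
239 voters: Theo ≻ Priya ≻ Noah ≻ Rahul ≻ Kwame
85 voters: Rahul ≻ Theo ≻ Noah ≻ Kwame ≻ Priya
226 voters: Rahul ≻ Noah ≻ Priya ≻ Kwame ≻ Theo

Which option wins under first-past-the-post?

First-place votes: Rahul 311, Theo 239, Priya 0, Kwame 430, Noah 0.
Kwame has the most first-place votes.

Kwame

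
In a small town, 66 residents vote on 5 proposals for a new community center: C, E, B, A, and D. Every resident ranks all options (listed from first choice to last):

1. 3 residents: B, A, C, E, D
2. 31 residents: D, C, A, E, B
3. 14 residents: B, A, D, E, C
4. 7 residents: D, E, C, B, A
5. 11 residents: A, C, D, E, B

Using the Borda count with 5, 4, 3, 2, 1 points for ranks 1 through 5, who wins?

D

C: 3·3 + 31·4 + 14·1 + 7·3 + 11·4 = 212
E: 3·2 + 31·2 + 14·2 + 7·4 + 11·2 = 146
B: 3·5 + 31·1 + 14·5 + 7·2 + 11·1 = 141
A: 3·4 + 31·3 + 14·4 + 7·1 + 11·5 = 223
D: 3·1 + 31·5 + 14·3 + 7·5 + 11·3 = 268
D has the highest Borda score (268).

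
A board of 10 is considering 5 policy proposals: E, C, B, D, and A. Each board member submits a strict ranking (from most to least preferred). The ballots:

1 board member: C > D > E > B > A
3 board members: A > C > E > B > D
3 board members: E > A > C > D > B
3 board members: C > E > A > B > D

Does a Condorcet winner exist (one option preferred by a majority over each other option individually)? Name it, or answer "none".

Checking pairwise contests:
C beats E 7–3.
A beats C 6–4.
E beats B 10–0.
E beats D 9–1.
E beats A 7–3.
Every option loses at least one head-to-head, so there is no Condorcet winner.

none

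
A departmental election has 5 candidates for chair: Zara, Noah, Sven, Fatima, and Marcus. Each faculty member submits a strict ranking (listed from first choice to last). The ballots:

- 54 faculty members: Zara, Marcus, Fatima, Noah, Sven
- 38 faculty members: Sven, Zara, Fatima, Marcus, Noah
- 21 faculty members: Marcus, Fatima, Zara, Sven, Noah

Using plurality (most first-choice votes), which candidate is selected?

First-place votes: Zara 54, Noah 0, Sven 38, Fatima 0, Marcus 21.
Zara has the most first-place votes.

Zara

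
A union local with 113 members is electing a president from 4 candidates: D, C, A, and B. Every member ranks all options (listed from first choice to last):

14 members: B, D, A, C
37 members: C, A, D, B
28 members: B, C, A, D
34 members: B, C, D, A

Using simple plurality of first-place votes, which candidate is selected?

First-place votes: D 0, C 37, A 0, B 76.
B has the most first-place votes.

B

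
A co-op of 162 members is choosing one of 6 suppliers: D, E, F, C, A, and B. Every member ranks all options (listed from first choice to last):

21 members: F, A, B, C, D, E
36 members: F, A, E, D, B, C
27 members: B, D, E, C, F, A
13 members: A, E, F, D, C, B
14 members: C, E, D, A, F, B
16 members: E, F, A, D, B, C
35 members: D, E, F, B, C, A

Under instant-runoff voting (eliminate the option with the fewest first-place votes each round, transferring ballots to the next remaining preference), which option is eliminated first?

Round 1: D 35, E 16, F 57, C 14, A 13, B 27. Eliminate A.

A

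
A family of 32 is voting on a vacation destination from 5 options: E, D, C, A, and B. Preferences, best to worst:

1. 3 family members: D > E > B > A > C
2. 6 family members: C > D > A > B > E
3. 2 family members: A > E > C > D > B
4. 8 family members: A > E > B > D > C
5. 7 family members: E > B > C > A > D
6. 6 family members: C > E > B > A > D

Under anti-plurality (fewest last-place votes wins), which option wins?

Last-place votes: E 6, D 13, C 11, A 0, B 2.
A is ranked last by the fewest voters, so A wins.

A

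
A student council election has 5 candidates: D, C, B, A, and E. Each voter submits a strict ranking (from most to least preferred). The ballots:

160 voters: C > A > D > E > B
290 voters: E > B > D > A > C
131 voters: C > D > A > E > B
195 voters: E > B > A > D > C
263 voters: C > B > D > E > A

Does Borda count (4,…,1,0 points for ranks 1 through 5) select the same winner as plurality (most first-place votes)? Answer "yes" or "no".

Borda — scores: D 2014, C 2216, B 2244, A 1422, E 2494. Winner: E.
Plurality — first-place votes: D 0, C 554, B 0, A 0, E 485. Winner: C.
The two methods disagree.

no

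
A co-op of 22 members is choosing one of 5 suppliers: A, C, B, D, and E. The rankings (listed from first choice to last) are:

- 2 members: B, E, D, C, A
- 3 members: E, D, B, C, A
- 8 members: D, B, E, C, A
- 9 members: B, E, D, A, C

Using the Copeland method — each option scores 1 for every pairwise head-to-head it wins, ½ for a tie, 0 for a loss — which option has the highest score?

B

A: loses to C, B, D, and E → score 0.
C: beats A; loses to B, D, and E → score 1.
B: beats A, C, and E; ties D → score 3.5.
D: beats A and C; ties B; loses to E → score 2.5.
E: beats A, C, and D; loses to B → score 3.
B has the best pairwise record.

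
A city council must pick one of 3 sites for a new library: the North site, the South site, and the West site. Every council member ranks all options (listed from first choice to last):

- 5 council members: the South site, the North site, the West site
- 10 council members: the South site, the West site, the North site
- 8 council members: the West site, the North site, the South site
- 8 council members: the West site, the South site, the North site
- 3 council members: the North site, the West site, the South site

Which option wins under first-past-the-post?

the West site

First-place votes: the North site 3, the South site 15, the West site 16.
the West site has the most first-place votes.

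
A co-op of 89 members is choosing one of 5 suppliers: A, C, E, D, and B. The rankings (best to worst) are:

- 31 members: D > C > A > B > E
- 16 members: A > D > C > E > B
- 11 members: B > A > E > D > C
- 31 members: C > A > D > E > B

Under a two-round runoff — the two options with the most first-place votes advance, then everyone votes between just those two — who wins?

Round 1 first-place votes: A 16, C 31, E 0, D 31, B 11.
D and C advance.
Runoff: D is preferred to C by 58 voters; C by 31.
D wins the runoff.

D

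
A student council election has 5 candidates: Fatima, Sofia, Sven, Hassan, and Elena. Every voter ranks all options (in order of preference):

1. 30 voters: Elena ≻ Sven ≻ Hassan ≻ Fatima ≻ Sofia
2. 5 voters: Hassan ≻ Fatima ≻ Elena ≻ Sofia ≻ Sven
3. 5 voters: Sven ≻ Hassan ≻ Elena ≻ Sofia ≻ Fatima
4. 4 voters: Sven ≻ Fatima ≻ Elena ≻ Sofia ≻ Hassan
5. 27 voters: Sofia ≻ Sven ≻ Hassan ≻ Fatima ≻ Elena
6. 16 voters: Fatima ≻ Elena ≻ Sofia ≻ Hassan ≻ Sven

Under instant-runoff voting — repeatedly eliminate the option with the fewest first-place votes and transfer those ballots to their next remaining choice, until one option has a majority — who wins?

Elena

Round 1: Fatima 16, Sofia 27, Sven 9, Hassan 5, Elena 30. Eliminate Hassan.
Round 2: Fatima 21, Sofia 27, Sven 9, Elena 30. Eliminate Sven.
Round 3: Fatima 25, Sofia 27, Elena 35. Eliminate Fatima.
Round 4: Sofia 27, Elena 60. Elena has a majority.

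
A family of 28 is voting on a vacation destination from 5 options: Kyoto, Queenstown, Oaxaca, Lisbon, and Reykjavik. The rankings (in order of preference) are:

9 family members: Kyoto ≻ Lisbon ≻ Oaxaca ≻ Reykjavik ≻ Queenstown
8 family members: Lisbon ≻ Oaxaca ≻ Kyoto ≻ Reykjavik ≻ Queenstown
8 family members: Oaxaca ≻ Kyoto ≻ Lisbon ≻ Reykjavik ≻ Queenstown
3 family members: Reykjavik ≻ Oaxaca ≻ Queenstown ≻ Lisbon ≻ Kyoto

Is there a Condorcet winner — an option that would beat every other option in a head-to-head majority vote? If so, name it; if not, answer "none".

none

Checking pairwise contests:
Oaxaca beats Kyoto 19–9.
Kyoto beats Queenstown 25–3.
Lisbon beats Oaxaca 17–11.
Kyoto beats Lisbon 17–11.
Kyoto beats Reykjavik 25–3.
Every option loses at least one head-to-head, so there is no Condorcet winner.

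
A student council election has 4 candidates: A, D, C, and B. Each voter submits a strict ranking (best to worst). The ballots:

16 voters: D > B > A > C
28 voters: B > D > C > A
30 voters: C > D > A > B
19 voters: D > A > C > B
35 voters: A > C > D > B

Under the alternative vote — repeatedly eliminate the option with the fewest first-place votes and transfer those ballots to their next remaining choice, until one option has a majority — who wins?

D

Round 1: A 35, D 35, C 30, B 28. Eliminate B.
Round 2: A 35, D 63, C 30. Eliminate C.
Round 3: A 35, D 93. D has a majority.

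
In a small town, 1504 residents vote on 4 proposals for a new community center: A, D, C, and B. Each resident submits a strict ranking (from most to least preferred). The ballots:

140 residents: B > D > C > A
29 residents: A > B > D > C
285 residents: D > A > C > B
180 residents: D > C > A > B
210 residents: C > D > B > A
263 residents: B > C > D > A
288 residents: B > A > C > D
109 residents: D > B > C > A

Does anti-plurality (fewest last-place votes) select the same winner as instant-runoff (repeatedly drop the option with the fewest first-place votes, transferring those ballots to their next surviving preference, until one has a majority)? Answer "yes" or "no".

Anti-plurality — last-place votes: A 722, D 288, C 29, B 465. Winner: C.
Instant-runoff — R1 A 29, D 574, C 210, B 691 (A out); R2 D 574, C 210, B 720 (C out); R3 D 784, B 720 (D winner). Winner: D.
The two methods disagree.

no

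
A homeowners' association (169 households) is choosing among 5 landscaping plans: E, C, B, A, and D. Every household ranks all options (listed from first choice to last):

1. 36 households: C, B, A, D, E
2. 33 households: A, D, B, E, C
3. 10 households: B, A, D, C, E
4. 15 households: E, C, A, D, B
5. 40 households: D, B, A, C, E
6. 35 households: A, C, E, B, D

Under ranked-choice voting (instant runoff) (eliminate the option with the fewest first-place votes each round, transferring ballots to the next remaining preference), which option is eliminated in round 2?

E

Round 1: E 15, C 36, B 10, A 68, D 40. Eliminate B.
Round 2: E 15, C 36, A 78, D 40. Eliminate E.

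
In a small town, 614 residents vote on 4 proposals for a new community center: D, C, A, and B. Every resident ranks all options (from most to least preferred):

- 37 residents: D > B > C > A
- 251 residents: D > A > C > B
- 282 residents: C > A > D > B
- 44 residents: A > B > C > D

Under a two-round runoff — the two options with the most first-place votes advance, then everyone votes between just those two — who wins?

C

Round 1 first-place votes: D 288, C 282, A 44, B 0.
D and C advance.
Runoff: D is preferred to C by 288 voters; C by 326.
C wins the runoff.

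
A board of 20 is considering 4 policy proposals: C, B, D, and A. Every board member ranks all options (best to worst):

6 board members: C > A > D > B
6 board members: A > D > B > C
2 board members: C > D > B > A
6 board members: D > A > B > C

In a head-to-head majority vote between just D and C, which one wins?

D

Voters preferring D to C: 12; preferring C to D: 8.
D wins the head-to-head.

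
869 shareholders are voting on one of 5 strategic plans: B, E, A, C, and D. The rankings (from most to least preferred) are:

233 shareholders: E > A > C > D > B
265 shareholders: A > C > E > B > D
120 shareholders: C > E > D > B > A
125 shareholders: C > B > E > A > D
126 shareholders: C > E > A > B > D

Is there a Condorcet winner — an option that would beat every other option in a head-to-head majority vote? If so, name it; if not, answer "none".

Checking pairwise contests:
E beats B 744–125.
C beats E 636–233.
E beats A 604–265.
A beats C 498–371.
B beats D 516–353.
Every option loses at least one head-to-head, so there is no Condorcet winner.

none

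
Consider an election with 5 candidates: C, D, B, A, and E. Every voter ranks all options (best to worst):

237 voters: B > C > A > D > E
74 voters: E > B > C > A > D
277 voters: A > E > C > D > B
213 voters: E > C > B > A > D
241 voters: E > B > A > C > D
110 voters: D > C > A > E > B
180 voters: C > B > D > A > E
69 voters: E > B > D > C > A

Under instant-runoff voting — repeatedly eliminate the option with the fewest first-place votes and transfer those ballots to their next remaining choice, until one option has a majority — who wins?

E

Round 1: C 180, D 110, B 237, A 277, E 597. Eliminate D.
Round 2: C 290, B 237, A 277, E 597. Eliminate B.
Round 3: C 527, A 277, E 597. Eliminate A.
Round 4: C 527, E 874. E has a majority.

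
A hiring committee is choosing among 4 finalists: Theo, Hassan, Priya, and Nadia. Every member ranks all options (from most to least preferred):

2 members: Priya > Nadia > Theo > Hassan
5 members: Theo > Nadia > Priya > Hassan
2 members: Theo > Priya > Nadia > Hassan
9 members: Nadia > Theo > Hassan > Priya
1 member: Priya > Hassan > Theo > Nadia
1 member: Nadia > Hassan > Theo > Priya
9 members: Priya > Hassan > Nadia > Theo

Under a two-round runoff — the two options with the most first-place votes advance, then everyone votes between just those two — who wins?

Round 1 first-place votes: Theo 7, Hassan 0, Priya 12, Nadia 10.
Priya and Nadia advance.
Runoff: Priya is preferred to Nadia by 14 voters; Nadia by 15.
Nadia wins the runoff.

Nadia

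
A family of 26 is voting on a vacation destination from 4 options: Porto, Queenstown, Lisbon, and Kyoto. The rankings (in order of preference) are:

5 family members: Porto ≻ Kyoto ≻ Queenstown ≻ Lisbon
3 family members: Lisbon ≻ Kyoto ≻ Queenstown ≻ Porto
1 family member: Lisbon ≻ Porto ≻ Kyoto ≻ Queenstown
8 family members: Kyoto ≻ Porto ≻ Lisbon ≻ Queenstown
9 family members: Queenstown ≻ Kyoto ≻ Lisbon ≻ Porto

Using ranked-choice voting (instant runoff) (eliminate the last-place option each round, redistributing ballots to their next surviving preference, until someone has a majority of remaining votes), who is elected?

Kyoto

Round 1: Porto 5, Queenstown 9, Lisbon 4, Kyoto 8. Eliminate Lisbon.
Round 2: Porto 6, Queenstown 9, Kyoto 11. Eliminate Porto.
Round 3: Queenstown 9, Kyoto 17. Kyoto has a majority.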